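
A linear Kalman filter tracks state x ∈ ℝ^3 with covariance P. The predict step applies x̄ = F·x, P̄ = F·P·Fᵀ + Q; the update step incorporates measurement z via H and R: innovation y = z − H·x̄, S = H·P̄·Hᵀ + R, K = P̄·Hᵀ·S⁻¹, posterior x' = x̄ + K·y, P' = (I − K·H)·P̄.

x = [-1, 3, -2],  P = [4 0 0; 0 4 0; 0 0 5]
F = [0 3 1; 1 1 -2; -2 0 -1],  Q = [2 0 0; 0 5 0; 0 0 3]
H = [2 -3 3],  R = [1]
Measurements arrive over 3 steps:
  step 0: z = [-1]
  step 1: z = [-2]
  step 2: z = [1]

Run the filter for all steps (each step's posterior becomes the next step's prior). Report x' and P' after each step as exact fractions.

step 0: x̄ = F·x = [7, 6, 4]
step 0: P̄ = F·P·Fᵀ + Q = [43 2 -5; 2 33 2; -5 2 24]
step 0: y = z − H·x̄ = [-9]
step 0: S = H·P̄·Hᵀ + R = [566]
step 0: K = P̄·Hᵀ·S⁻¹ = [65/566; -89/566; 28/283]
step 0: x' = x̄ + K·y = [3377/566, 4197/566, 880/283]
step 0: P' = (I − K·H)·P̄ = [20113/566 6917/566 -3235/283; 6917/566 10757/566 3058/283; -3235/283 3058/283 5224/283]
step 1: x̄ = F·x = [14351/566, 2027/283, -4257/283]
step 1: P̄ = F·P·Fᵀ + Q = [145089/566 -2462/283 -28679/283; -2462/283 45371/283 -29345/283; -28679/283 -29345/283 33359/283]
step 1: y = z − H·x̄ = [3935/283]
step 1: S = H·P̄·Hᵀ + R = [1212637/283]
step 1: K = P̄·Hᵀ·S⁻¹ = [66438/1212637; -229072/1212637; 130754/1212637]
step 1: x' = x̄ + K·y = [63340709/2425274, 5500413/1212637, -16422893/1212637]
step 1: P' = (I − K·H)·P̄ = [590502735/2425274 43228174/1212637 -153583925/1212637; 43228174/1212637 8991421/1212637 -19903719/1212637; -153583925/1212637 -19903719/1212637 82529149/1212637]
step 2: x̄ = F·x = [78346/1212637, 140033107/2425274, -46917816/1212637]
step 2: P̄ = F·P·Fᵀ + Q = [46454898/1212637 -62464843/1212637 24980814/1212637; -62464843/1212637 2841658987/2425274 -952748841/1212637; 24980814/1212637 -952748841/1212637 652836830/1212637]
step 2: y = z − H·x̄ = [703718107/2425274]
step 2: S = H·P̄·Hᵀ + R = [74097712325/2425274]
step 2: K = P̄·Hᵀ·S⁻¹ = [710493534/74097712325; -14491329379/74097712325; 9733437282/74097712325]
step 2: x' = x̄ + K·y = [210944282387/74097712325, 73526537603/74097712325, -42638319249/74097712325]
step 2: P' = (I − K·H)·P̄ = [2630466608856/74097712325 428401858414/74097712325 -1325005716312/74097712325; 428401858414/74097712325 231645155891/74097712325 -58786526178/74097712325; -1325005716312/74097712325 -58786526178/74097712325 827795097124/74097712325]

step 0: x' = [3377/566, 4197/566, 880/283], P' = [20113/566 6917/566 -3235/283; 6917/566 10757/566 3058/283; -3235/283 3058/283 5224/283]
step 1: x' = [63340709/2425274, 5500413/1212637, -16422893/1212637], P' = [590502735/2425274 43228174/1212637 -153583925/1212637; 43228174/1212637 8991421/1212637 -19903719/1212637; -153583925/1212637 -19903719/1212637 82529149/1212637]
step 2: x' = [210944282387/74097712325, 73526537603/74097712325, -42638319249/74097712325], P' = [2630466608856/74097712325 428401858414/74097712325 -1325005716312/74097712325; 428401858414/74097712325 231645155891/74097712325 -58786526178/74097712325; -1325005716312/74097712325 -58786526178/74097712325 827795097124/74097712325]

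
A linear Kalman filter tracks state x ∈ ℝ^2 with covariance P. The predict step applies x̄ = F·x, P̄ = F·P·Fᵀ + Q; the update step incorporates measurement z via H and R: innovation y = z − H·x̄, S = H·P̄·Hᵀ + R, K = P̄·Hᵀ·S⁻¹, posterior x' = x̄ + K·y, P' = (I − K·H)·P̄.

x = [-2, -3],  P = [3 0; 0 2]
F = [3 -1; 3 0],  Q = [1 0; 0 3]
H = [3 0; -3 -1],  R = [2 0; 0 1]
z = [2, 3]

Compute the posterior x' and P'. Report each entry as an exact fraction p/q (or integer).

x' = [1236/2735, -11316/2735]
P' = [402/2735 -972/2735; -972/2735 4677/2735]

x̄ = F·x = [-3, -6]
P̄ = F·P·Fᵀ + Q = [30 27; 27 30]
y = z − H·x̄ = [11, -12]
S = H·P̄·Hᵀ + R = [272 -351; -351 463]
K = P̄·Hᵀ·S⁻¹ = [603/2735 -234/2735; -1458/2735 -1761/2735]
x' = x̄ + K·y = [1236/2735, -11316/2735]
P' = (I − K·H)·P̄ = [402/2735 -972/2735; -972/2735 4677/2735]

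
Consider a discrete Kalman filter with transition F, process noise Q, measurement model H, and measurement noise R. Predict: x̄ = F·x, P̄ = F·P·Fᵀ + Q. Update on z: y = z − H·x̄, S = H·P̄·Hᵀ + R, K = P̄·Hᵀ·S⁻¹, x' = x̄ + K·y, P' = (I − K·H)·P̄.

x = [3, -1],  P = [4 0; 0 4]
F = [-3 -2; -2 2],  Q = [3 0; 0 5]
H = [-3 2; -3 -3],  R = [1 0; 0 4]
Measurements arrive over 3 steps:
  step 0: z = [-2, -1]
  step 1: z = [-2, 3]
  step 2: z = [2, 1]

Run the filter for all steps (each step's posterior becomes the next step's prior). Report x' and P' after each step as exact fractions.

step 0: x̄ = F·x = [-7, -8]
step 0: P̄ = F·P·Fᵀ + Q = [55 8; 8 37]
step 0: y = z − H·x̄ = [-7, -46]
step 0: S = H·P̄·Hᵀ + R = [548 297; 297 976]
step 0: K = P̄·Hᵀ·S⁻¹ = [-89291/446639 -59319/446639; 88895/446639 -88830/446639]
step 0: x' = x̄ + K·y = [227238/446639, -109197/446639]
step 0: P' = (I − K·H)·P̄ = [49495/446639 29597/446639; 29597/446639 88843/446639]
step 1: x̄ = F·x = [-463320/446639, -672870/446639]
step 1: P̄ = F·P·Fᵀ + Q = [2495908/446639 -117596/446639; -117596/446639 2549771/446639]
step 1: y = z − H·x̄ = [-937498/446639, -2068653/446639]
step 1: S = H·P̄·Hᵀ + R = [34520047/446639 6811758/446639; 6811758/446639 45080939/446639]
step 1: K = P̄·Hᵀ·S⁻¹ = [-670686724/3380349871 -433664976/3380349871; 661604380/3380349871 -647091585/3380349871]
step 1: x' = x̄ + K·y = [-90260560/3380349871, -3484202795/3380349871]
step 1: P' = (I − K·H)·P̄ = [365425332/3380349871 212794636/3380349871; 212794636/3380349871 649994144/3380349871]
step 2: x̄ = F·x = [7239187270/3380349871, -6787884470/3380349871]
step 2: P̄ = F·P·Fᵀ + Q = [18583389809/3380349871 -833013856/3380349871; -833013856/3380349871 19261070171/3380349871]
step 2: y = z − H·x̄ = [42054030492/3380349871, 4734258271/3380349871]
step 2: S = H·P̄·Hᵀ + R = [257671305108/3380349871 49185045687/3380349871; 49185045687/3380349871 339127289896/3380349871]
step 2: K = P̄·Hᵀ·S⁻¹ = [-4985353829741/25134736316769 -1074570162883/8378245438923; 4919773768825/25134736316769 -1603657736710/8378245438923]
step 2: x' = x̄ + K·y = [-4236350128817/8378245438923, 1332035695480/8378245438923]
step 2: P' = (I − K·H)·P̄ = [2716383026561/25134736316769 1581897624971/25134736316769; 1581897624971/25134736316769 4832733321869/25134736316769]

step 0: x' = [227238/446639, -109197/446639], P' = [49495/446639 29597/446639; 29597/446639 88843/446639]
step 1: x' = [-90260560/3380349871, -3484202795/3380349871], P' = [365425332/3380349871 212794636/3380349871; 212794636/3380349871 649994144/3380349871]
step 2: x' = [-4236350128817/8378245438923, 1332035695480/8378245438923], P' = [2716383026561/25134736316769 1581897624971/25134736316769; 1581897624971/25134736316769 4832733321869/25134736316769]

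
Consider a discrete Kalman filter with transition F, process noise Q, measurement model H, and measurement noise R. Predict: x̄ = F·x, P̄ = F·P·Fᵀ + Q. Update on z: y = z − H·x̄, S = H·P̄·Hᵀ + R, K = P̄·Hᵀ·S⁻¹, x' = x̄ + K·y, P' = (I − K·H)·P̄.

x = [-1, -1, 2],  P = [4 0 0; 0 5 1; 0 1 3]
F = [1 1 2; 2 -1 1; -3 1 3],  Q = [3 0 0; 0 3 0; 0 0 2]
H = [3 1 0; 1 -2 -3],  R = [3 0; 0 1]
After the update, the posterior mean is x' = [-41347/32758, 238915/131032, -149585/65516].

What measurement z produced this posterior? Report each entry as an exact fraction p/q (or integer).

z = [-2, 2]

x̄ = F·x = [2, 1, 8]
P̄ = F·P·Fᵀ + Q = [28 8 16; 8 25 -22; 16 -22 76]
S = H·P̄·Hᵀ + R = [328 -84; -84 421]
K = P̄·Hᵀ·S⁻¹ = [8927/32758 -510/16379; 22645/131032 2997/32758; -1583/65516 -6615/16379]
x' − x̄ = [-106863/32758, 107883/131032, -673713/65516] = K·y
y = (KᵀK)⁻¹·Kᵀ·(x' − x̄) = [-9, 26]
z = y + H·x̄ = [-9, 26] + [7, -24] = [-2, 2]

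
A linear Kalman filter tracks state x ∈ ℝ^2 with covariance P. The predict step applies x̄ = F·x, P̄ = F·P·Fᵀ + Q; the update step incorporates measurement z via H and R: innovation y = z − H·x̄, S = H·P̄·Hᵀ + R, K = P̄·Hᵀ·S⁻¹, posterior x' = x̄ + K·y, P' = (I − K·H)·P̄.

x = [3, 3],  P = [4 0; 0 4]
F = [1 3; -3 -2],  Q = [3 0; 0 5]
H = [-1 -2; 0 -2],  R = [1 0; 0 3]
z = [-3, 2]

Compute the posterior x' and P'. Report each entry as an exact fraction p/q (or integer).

x' = [8867/1744, -949/872]
P' = [6203/1744 -1173/872; -1173/872 303/436]

x̄ = F·x = [12, -15]
P̄ = F·P·Fᵀ + Q = [43 -36; -36 57]
y = z − H·x̄ = [-21, -28]
S = H·P̄·Hᵀ + R = [128 156; 156 231]
K = P̄·Hᵀ·S⁻¹ = [-1511/1744 391/436; -39/872 -101/218]
x' = x̄ + K·y = [8867/1744, -949/872]
P' = (I − K·H)·P̄ = [6203/1744 -1173/872; -1173/872 303/436]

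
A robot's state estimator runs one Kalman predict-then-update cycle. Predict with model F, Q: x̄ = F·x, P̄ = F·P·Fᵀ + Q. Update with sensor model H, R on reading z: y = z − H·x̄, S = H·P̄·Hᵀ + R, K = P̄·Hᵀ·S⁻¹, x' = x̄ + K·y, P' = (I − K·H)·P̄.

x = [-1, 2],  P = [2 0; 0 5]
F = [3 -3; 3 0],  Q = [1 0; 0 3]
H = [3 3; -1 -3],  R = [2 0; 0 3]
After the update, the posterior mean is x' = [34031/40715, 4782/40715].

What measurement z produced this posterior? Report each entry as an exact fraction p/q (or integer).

x̄ = F·x = [-9, -3]
P̄ = F·P·Fᵀ + Q = [64 18; 18 21]
S = H·P̄·Hᵀ + R = [1091 -597; -597 364]
K = P̄·Hᵀ·S⁻¹ = [19098/40715 18124/40715; -5769/40715 -18522/40715]
x' − x̄ = [400466/40715, 126927/40715] = K·y
y = (KᵀK)⁻¹·Kᵀ·(x' − x̄) = [39, -19]
z = y + H·x̄ = [39, -19] + [-36, 18] = [3, -1]

z = [3, -1]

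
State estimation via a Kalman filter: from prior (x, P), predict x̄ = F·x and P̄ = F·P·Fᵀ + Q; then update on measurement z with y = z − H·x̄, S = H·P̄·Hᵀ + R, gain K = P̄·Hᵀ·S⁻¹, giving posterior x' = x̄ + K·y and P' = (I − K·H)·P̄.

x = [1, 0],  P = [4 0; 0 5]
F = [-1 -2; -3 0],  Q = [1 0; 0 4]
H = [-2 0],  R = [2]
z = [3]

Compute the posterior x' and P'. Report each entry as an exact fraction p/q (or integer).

x̄ = F·x = [-1, -3]
P̄ = F·P·Fᵀ + Q = [25 12; 12 40]
y = z − H·x̄ = [1]
S = H·P̄·Hᵀ + R = [102]
K = P̄·Hᵀ·S⁻¹ = [-25/51; -4/17]
x' = x̄ + K·y = [-76/51, -55/17]
P' = (I − K·H)·P̄ = [25/51 4/17; 4/17 584/17]

x' = [-76/51, -55/17]
P' = [25/51 4/17; 4/17 584/17]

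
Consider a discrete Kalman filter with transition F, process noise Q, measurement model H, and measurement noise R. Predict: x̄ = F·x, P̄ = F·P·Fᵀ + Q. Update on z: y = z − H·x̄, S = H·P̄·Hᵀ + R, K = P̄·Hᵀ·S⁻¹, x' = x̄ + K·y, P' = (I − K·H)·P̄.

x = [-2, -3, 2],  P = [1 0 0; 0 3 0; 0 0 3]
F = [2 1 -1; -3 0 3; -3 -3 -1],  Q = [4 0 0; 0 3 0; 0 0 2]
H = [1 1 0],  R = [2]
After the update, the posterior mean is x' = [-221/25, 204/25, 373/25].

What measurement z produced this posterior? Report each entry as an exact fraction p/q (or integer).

z = [-1]

x̄ = F·x = [-9, 12, 13]
P̄ = F·P·Fᵀ + Q = [14 -15 -12; -15 39 0; -12 0 41]
S = H·P̄·Hᵀ + R = [25]
K = P̄·Hᵀ·S⁻¹ = [-1/25; 24/25; -12/25]
x' − x̄ = [4/25, -96/25, 48/25] = K·y
y = (KᵀK)⁻¹·Kᵀ·(x' − x̄) = [-4]
z = y + H·x̄ = [-4] + [3] = [-1]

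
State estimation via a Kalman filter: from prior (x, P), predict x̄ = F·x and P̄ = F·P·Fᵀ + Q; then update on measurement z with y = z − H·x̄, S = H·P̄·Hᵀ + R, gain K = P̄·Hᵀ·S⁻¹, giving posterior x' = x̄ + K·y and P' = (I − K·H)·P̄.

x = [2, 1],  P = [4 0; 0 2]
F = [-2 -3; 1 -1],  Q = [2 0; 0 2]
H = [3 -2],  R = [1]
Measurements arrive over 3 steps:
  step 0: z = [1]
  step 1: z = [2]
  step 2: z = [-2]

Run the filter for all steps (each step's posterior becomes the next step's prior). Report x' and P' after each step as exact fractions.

step 0: x' = [7/127, -49/127], P' = [1172/381 1702/381; 1702/381 2564/381]
step 1: x' = [34933/36505, 454/1043], P' = [471606/401555 18218/11473; 18218/11473 3886/1639]
step 2: x' = [-40741520/159090759, 99725741/159090759], P' = [181941244/159090759 245822648/159090759; 245822648/159090759 367772446/159090759]

step 0: x̄ = F·x = [-7, 1]
step 0: P̄ = F·P·Fᵀ + Q = [36 -2; -2 8]
step 0: y = z − H·x̄ = [24]
step 0: S = H·P̄·Hᵀ + R = [381]
step 0: K = P̄·Hᵀ·S⁻¹ = [112/381; -22/381]
step 0: x' = x̄ + K·y = [7/127, -49/127]
step 0: P' = (I − K·H)·P̄ = [1172/381 1702/381; 1702/381 2564/381]
step 1: x̄ = F·x = [133/127, 56/127]
step 1: P̄ = F·P·Fᵀ + Q = [48950/381 3646/381; 3646/381 1094/381]
step 1: y = z − H·x̄ = [-33/127]
step 1: S = H·P̄·Hᵀ + R = [401555/381]
step 1: K = P̄·Hᵀ·S⁻¹ = [139558/401555; 250/11473]
step 1: x' = x̄ + K·y = [34933/36505, 454/1043]
step 1: P' = (I − K·H)·P̄ = [471606/401555 18218/11473; 18218/11473 3886/1639]
step 2: x̄ = F·x = [-117536/36505, 19043/36505]
step 2: P̄ = F·P·Fᵀ + Q = [18909724/401555 1275368/401555; 1275368/401555 951526/401555]
step 2: y = z − H·x̄ = [317684/36505]
step 2: S = H·P̄·Hᵀ + R = [159090759/401555]
step 2: K = P̄·Hᵀ·S⁻¹ = [54178436/159090759; 1923052/159090759]
step 2: x' = x̄ + K·y = [-40741520/159090759, 99725741/159090759]
step 2: P' = (I − K·H)·P̄ = [181941244/159090759 245822648/159090759; 245822648/159090759 367772446/159090759]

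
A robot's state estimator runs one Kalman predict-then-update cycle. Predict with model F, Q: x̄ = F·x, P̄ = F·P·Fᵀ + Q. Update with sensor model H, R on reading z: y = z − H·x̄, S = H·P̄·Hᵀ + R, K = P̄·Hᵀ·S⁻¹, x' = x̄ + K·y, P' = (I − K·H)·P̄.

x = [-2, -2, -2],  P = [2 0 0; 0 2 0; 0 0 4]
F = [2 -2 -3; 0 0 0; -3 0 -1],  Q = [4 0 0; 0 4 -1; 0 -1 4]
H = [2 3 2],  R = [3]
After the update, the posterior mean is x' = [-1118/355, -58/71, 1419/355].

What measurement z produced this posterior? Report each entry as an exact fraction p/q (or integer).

x̄ = F·x = [6, 0, 8]
P̄ = F·P·Fᵀ + Q = [56 0 0; 0 4 -1; 0 -1 26]
S = H·P̄·Hᵀ + R = [355]
K = P̄·Hᵀ·S⁻¹ = [112/355; 2/71; 49/355]
x' − x̄ = [-3248/355, -58/71, -1421/355] = K·y
y = (KᵀK)⁻¹·Kᵀ·(x' − x̄) = [-29]
z = y + H·x̄ = [-29] + [28] = [-1]

z = [-1]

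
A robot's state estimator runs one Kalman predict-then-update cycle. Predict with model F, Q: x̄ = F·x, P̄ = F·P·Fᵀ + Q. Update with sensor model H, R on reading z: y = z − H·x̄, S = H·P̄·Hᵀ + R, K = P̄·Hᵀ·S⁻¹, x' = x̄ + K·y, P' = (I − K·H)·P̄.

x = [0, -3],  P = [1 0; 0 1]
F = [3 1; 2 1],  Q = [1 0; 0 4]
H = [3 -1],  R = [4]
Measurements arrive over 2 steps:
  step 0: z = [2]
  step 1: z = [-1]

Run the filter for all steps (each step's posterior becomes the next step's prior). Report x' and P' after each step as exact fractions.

step 0: x̄ = F·x = [-3, -3]
step 0: P̄ = F·P·Fᵀ + Q = [11 7; 7 9]
step 0: y = z − H·x̄ = [8]
step 0: S = H·P̄·Hᵀ + R = [70]
step 0: K = P̄·Hᵀ·S⁻¹ = [13/35; 6/35]
step 0: x' = x̄ + K·y = [-1/35, -57/35]
step 0: P' = (I − K·H)·P̄ = [47/35 89/35; 89/35 243/35]
step 1: x̄ = F·x = [-12/7, -59/35]
step 1: P̄ = F·P·Fᵀ + Q = [247/7 194/7; 194/7 927/35]
step 1: y = z − H·x̄ = [86/35]
step 1: S = H·P̄·Hᵀ + R = [6362/35]
step 1: K = P̄·Hᵀ·S⁻¹ = [2735/6362; 1983/6362]
step 1: x' = x̄ + K·y = [-2093/3181, -2926/3181]
step 1: P' = (I − K·H)·P̄ = [10767/6362 21361/6362; 21361/6362 56151/6362]

step 0: x' = [-1/35, -57/35], P' = [47/35 89/35; 89/35 243/35]
step 1: x' = [-2093/3181, -2926/3181], P' = [10767/6362 21361/6362; 21361/6362 56151/6362]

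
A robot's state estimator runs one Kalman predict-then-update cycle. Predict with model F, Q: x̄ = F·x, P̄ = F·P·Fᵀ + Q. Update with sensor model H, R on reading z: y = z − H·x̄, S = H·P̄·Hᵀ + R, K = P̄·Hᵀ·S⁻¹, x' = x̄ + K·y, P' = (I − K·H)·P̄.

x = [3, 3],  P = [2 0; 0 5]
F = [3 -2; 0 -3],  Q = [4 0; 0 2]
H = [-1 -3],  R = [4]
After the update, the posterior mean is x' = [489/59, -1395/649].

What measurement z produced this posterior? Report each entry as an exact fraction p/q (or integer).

x̄ = F·x = [3, -9]
P̄ = F·P·Fᵀ + Q = [42 30; 30 47]
S = H·P̄·Hᵀ + R = [649]
K = P̄·Hᵀ·S⁻¹ = [-12/59; -171/649]
x' − x̄ = [312/59, 4446/649] = K·y
y = (KᵀK)⁻¹·Kᵀ·(x' − x̄) = [-26]
z = y + H·x̄ = [-26] + [24] = [-2]

z = [-2]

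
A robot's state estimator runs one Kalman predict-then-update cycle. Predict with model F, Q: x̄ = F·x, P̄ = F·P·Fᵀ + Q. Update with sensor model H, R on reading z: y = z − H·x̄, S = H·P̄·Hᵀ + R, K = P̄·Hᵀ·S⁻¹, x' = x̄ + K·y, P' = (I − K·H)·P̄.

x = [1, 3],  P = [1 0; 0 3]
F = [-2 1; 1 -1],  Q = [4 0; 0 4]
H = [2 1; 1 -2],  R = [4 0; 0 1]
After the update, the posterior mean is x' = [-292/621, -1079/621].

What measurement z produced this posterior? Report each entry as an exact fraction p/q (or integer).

x̄ = F·x = [1, -2]
P̄ = F·P·Fᵀ + Q = [11 -5; -5 8]
S = H·P̄·Hᵀ + R = [36 21; 21 64]
K = P̄·Hᵀ·S⁻¹ = [647/1863 133/621; 313/1863 -238/621]
x' − x̄ = [-913/621, 163/621] = K·y
y = (KᵀK)⁻¹·Kᵀ·(x' − x̄) = [-3, -2]
z = y + H·x̄ = [-3, -2] + [0, 5] = [-3, 3]

z = [-3, 3]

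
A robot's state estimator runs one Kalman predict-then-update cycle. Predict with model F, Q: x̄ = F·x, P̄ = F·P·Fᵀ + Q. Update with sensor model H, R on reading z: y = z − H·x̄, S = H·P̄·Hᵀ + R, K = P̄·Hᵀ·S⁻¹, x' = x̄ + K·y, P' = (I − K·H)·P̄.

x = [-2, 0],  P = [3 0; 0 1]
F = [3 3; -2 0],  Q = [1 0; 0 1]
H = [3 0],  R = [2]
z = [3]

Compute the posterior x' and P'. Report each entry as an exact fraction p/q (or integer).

x̄ = F·x = [-6, 4]
P̄ = F·P·Fᵀ + Q = [37 -18; -18 13]
y = z − H·x̄ = [21]
S = H·P̄·Hᵀ + R = [335]
K = P̄·Hᵀ·S⁻¹ = [111/335; -54/335]
x' = x̄ + K·y = [321/335, 206/335]
P' = (I − K·H)·P̄ = [74/335 -36/335; -36/335 1439/335]

x' = [321/335, 206/335]
P' = [74/335 -36/335; -36/335 1439/335]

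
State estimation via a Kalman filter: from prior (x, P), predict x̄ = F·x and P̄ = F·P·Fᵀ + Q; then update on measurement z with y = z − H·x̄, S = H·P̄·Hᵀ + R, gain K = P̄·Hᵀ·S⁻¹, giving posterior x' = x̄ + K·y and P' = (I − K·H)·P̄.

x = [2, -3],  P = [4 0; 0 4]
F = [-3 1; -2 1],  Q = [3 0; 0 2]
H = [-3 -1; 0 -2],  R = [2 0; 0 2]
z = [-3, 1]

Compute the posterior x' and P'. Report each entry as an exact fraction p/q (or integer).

x' = [3936/3583, -1633/3583]
P' = [896/3583 -430/3583; -430/3583 1502/3583]

x̄ = F·x = [-9, -7]
P̄ = F·P·Fᵀ + Q = [43 28; 28 22]
y = z − H·x̄ = [-37, -13]
S = H·P̄·Hᵀ + R = [579 212; 212 90]
K = P̄·Hᵀ·S⁻¹ = [-1129/3583 430/3583; -106/3583 -1502/3583]
x' = x̄ + K·y = [3936/3583, -1633/3583]
P' = (I − K·H)·P̄ = [896/3583 -430/3583; -430/3583 1502/3583]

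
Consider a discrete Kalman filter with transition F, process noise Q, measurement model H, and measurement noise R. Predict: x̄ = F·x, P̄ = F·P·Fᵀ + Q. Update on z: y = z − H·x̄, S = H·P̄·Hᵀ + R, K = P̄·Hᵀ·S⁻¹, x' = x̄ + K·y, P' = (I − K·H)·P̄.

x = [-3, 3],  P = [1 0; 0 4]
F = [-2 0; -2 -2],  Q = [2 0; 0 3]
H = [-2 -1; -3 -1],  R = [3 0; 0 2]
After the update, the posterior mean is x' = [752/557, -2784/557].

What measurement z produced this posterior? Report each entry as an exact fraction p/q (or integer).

x̄ = F·x = [6, 0]
P̄ = F·P·Fᵀ + Q = [6 4; 4 23]
S = H·P̄·Hᵀ + R = [66 79; 79 103]
K = P̄·Hᵀ·S⁻¹ = [90/557 -188/557; -428/557 139/557]
x' − x̄ = [-2590/557, -2784/557] = K·y
y = (KᵀK)⁻¹·Kᵀ·(x' − x̄) = [13, 20]
z = y + H·x̄ = [13, 20] + [-12, -18] = [1, 2]

z = [1, 2]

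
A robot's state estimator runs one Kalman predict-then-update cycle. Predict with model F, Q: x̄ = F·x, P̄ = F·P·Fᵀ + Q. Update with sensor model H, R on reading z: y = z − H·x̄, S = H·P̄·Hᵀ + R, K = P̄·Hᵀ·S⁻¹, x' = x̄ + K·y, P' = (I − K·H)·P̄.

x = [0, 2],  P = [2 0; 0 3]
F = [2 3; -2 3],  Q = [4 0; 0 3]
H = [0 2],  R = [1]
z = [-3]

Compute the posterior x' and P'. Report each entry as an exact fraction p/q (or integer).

x̄ = F·x = [6, 6]
P̄ = F·P·Fᵀ + Q = [39 19; 19 38]
y = z − H·x̄ = [-15]
S = H·P̄·Hᵀ + R = [153]
K = P̄·Hᵀ·S⁻¹ = [38/153; 76/153]
x' = x̄ + K·y = [116/51, -74/51]
P' = (I − K·H)·P̄ = [4523/153 19/153; 19/153 38/153]

x' = [116/51, -74/51]
P' = [4523/153 19/153; 19/153 38/153]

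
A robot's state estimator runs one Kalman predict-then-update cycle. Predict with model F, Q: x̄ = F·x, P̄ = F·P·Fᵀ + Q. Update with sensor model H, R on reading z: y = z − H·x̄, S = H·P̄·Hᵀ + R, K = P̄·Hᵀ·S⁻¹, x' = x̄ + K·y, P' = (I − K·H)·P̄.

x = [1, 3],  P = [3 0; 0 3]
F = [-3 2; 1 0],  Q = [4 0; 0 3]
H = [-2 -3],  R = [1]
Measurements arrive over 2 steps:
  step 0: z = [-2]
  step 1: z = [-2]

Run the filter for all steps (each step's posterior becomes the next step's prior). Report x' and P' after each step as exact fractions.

step 0: x' = [-8/17, 1], P' = [1636/119 -9; -9 6]
step 1: x' = [14007/14272, 421/28544], P' = [232673/14272 -303453/28544; -303453/28544 401897/57088]

step 0: x̄ = F·x = [3, 1]
step 0: P̄ = F·P·Fᵀ + Q = [43 -9; -9 6]
step 0: y = z − H·x̄ = [7]
step 0: S = H·P̄·Hᵀ + R = [119]
step 0: K = P̄·Hᵀ·S⁻¹ = [-59/119; 0]
step 0: x' = x̄ + K·y = [-8/17, 1]
step 0: P' = (I − K·H)·P̄ = [1636/119 -9; -9 6]
step 1: x̄ = F·x = [58/17, -8/17]
step 1: P̄ = F·P·Fᵀ + Q = [30908/119 -7050/119; -7050/119 1993/119]
step 1: y = z − H·x̄ = [58/17]
step 1: S = H·P̄·Hᵀ + R = [57088/119]
step 1: K = P̄·Hᵀ·S⁻¹ = [-20333/28544; 8121/57088]
step 1: x' = x̄ + K·y = [14007/14272, 421/28544]
step 1: P' = (I − K·H)·P̄ = [232673/14272 -303453/28544; -303453/28544 401897/57088]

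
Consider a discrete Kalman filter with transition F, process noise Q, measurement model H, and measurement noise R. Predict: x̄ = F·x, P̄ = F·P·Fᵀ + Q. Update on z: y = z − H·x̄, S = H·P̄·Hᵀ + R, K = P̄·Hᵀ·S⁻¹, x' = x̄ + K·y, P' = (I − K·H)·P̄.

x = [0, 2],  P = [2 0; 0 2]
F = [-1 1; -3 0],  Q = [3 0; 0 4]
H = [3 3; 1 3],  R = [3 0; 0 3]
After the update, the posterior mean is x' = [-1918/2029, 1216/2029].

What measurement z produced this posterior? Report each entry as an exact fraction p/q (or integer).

x̄ = F·x = [2, 0]
P̄ = F·P·Fᵀ + Q = [7 6; 6 22]
S = H·P̄·Hᵀ + R = [372 291; 291 244]
K = P̄·Hᵀ·S⁻¹ = [747/2029 -683/2029; -152/2029 780/2029]
x' − x̄ = [-5976/2029, 1216/2029] = K·y
y = (KᵀK)⁻¹·Kᵀ·(x' − x̄) = [-8, 0]
z = y + H·x̄ = [-8, 0] + [6, 2] = [-2, 2]

z = [-2, 2]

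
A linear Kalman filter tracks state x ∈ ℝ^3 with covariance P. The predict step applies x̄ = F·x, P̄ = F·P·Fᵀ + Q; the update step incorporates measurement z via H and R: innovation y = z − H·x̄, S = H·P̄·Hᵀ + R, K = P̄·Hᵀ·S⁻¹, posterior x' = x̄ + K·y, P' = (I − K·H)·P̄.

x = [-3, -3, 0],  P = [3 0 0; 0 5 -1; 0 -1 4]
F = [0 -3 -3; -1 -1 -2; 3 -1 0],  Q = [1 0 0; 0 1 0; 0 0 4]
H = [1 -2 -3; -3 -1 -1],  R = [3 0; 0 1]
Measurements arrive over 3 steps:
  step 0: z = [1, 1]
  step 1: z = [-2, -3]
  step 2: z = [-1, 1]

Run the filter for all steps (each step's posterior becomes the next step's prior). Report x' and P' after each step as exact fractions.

step 0: x' = [-8899/77069, -26970/77069, -19230/77069], P' = [11082/77069 -25989/77069 14646/77069; -25989/77069 659919/154138 -240393/77069; 14646/77069 -240393/77069 196110/77069]
step 1: x' = [206136763/313727731, 558242241/627455462, 133777563/627455462], P' = [45185182/313727731 -95903059/313727731 51762032/313727731; -95903059/313727731 1985498495/627455462 -1406676595/627455462; 51762032/313727731 -1406676595/627455462 1161647049/627455462]
step 2: x' = [-19076436525/58879981073, -102209751302/58879981073, 89853239073/58879981073], P' = [82045028119/588799810730 -61797646237/235519924292 15789784013/117759962146; -61797646237/235519924292 1300486215191/471039848584 -460149412435/235519924292; 15789784013/117759962146 -460149412435/235519924292 193789286941/117759962146]

step 0: x̄ = F·x = [9, 6, -6]
step 0: P̄ = F·P·Fᵀ + Q = [64 30 12; 30 21 -6; 12 -6 36]
step 0: y = z − H·x̄ = [-14, 28]
step 0: S = H·P̄·Hᵀ + R = [211 174; 174 874]
step 0: K = P̄·Hᵀ·S⁻¹ = [6374/77069 -21903/77069; 11757/77069 -23199/154138; -30966/77069 345/77069]
step 0: x' = x̄ + K·y = [-8899/77069, -26970/77069, -19230/77069]
step 0: P' = (I − K·H)·P̄ = [11082/77069 -25989/77069 14646/77069; -25989/77069 659919/154138 -240393/77069; 14646/77069 -240393/77069 196110/77069]
step 1: x̄ = F·x = [138600/77069, 74329/77069, 273/77069]
step 1: P̄ = F·P·Fᵀ + Q = [969241/154138 -62055/154138 741573/154138; -62055/154138 495169/154138 -439941/154138; 741573/154138 -439941/154138 1787815/154138]
step 1: y = z − H·x̄ = [-143261/77069, 259195/77069]
step 1: S = H·P̄·Hᵀ + R = [5011078/77069 3434332/77069; 3434332/77069 14357517/154138]
step 1: K = P̄·Hᵀ·S⁻¹ = [27235068/313727731 -91414519/313727731; 19075559/627455462 -1701773/313727731; -189354631/627455462 -32771323/313727731]
step 1: x' = x̄ + K·y = [206136763/313727731, 558242241/627455462, 133777563/627455462]
step 1: P' = (I − K·H)·P̄ = [45185182/313727731 -95903059/313727731 51762032/313727731; -95903059/313727731 1985498495/627455462 -1406676595/627455462; 51762032/313727731 -1406676595/627455462 1161647049/627455462]
step 2: x̄ = F·x = [-1038029706/313727731, -1238070893/627455462, 678578337/627455462]
step 2: P̄ = F·P·Fᵀ + Q = [1815793324/313727731 721131/313727731 1265502093/313727731; 721131/313727731 1753690157/627455462 -1336497935/627455462; 1265502093/313727731 -1336497935/627455462 6459490327/627455462]
step 2: y = z − H·x̄ = [1008197175/627455462, -3080107665/313727731]
step 2: S = H·P̄·Hᵀ + R = [39434357221/627455462 12781923237/313727731; 12781923237/313727731 27023299298/313727731]
step 2: K = P̄·Hᵀ·S⁻¹ = [51395499703/588799810730 -341179777659/1177599621460; 6054791959/235519924292 -9401512899/471039848584; -35142888125/117759962146 -22167865525/235519924292]
step 2: x' = x̄ + K·y = [-19076436525/58879981073, -102209751302/58879981073, 89853239073/58879981073]
step 2: P' = (I − K·H)·P̄ = [82045028119/588799810730 -61797646237/235519924292 15789784013/117759962146; -61797646237/235519924292 1300486215191/471039848584 -460149412435/235519924292; 15789784013/117759962146 -460149412435/235519924292 193789286941/117759962146]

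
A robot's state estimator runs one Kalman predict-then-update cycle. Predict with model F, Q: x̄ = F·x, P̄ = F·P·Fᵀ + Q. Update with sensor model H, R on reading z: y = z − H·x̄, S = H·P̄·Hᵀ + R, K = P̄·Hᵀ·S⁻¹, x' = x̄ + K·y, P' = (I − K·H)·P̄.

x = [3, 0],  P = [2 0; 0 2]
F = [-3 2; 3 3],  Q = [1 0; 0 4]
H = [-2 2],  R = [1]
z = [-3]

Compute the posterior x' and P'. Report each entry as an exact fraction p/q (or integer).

x' = [-279/317, -735/317]
P' = [4203/317 4170/317; 4170/317 4216/317]

x̄ = F·x = [-9, 9]
P̄ = F·P·Fᵀ + Q = [27 -6; -6 40]
y = z − H·x̄ = [-39]
S = H·P̄·Hᵀ + R = [317]
K = P̄·Hᵀ·S⁻¹ = [-66/317; 92/317]
x' = x̄ + K·y = [-279/317, -735/317]
P' = (I − K·H)·P̄ = [4203/317 4170/317; 4170/317 4216/317]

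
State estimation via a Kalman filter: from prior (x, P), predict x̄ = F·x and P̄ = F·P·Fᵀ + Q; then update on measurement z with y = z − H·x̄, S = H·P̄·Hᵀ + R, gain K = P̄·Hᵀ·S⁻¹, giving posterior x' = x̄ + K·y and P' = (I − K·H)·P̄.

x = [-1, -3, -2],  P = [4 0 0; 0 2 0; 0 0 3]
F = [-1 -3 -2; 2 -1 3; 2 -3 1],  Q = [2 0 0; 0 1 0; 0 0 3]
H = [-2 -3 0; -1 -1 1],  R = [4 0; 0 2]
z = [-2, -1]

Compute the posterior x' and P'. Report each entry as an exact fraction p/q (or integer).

x' = [50050/4427, -30246/4427, 13643/4427]
P' = [113580/4427 -75640/4427 30428/4427; -75640/4427 52316/4427 -18340/4427; 30428/4427 -18340/4427 17126/4427]

x̄ = F·x = [14, -5, 5]
P̄ = F·P·Fᵀ + Q = [36 -20 4; -20 46 31; 4 31 40]
y = z − H·x̄ = [11, 3]
S = H·P̄·Hᵀ + R = [322 9; 9 14]
K = P̄·Hᵀ·S⁻¹ = [-60/4427 -3756/4427; -1417/4427 2492/4427; -1459/4427 2519/4427]
x' = x̄ + K·y = [50050/4427, -30246/4427, 13643/4427]
P' = (I − K·H)·P̄ = [113580/4427 -75640/4427 30428/4427; -75640/4427 52316/4427 -18340/4427; 30428/4427 -18340/4427 17126/4427]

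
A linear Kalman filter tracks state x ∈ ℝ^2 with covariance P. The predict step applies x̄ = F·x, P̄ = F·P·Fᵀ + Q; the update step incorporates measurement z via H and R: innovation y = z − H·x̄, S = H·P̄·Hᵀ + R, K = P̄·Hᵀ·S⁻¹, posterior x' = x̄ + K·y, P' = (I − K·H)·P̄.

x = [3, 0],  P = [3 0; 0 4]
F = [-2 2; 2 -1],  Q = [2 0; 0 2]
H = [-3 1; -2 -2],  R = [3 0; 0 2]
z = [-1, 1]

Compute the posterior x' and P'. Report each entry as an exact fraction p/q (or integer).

x̄ = F·x = [-6, 6]
P̄ = F·P·Fᵀ + Q = [30 -20; -20 18]
y = z − H·x̄ = [-25, 1]
S = H·P̄·Hᵀ + R = [411 64; 64 34]
K = P̄·Hᵀ·S⁻¹ = [-1230/4939 -590/4939; 1198/4939 -1674/4939]
x' = x̄ + K·y = [526/4939, -1990/4939]
P' = (I − K·H)·P̄ = [1070/4939 -480/4939; -480/4939 2154/4939]

x' = [526/4939, -1990/4939]
P' = [1070/4939 -480/4939; -480/4939 2154/4939]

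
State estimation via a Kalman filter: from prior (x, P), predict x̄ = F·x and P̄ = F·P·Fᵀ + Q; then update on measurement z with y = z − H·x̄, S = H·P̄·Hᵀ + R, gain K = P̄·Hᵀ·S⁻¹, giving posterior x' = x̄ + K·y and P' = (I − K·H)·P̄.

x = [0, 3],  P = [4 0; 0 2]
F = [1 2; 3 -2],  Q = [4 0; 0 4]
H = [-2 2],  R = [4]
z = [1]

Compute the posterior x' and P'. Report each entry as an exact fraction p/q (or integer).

x̄ = F·x = [6, -6]
P̄ = F·P·Fᵀ + Q = [16 4; 4 48]
y = z − H·x̄ = [25]
S = H·P̄·Hᵀ + R = [228]
K = P̄·Hᵀ·S⁻¹ = [-2/19; 22/57]
x' = x̄ + K·y = [64/19, 208/57]
P' = (I − K·H)·P̄ = [256/19 252/19; 252/19 800/57]

x' = [64/19, 208/57]
P' = [256/19 252/19; 252/19 800/57]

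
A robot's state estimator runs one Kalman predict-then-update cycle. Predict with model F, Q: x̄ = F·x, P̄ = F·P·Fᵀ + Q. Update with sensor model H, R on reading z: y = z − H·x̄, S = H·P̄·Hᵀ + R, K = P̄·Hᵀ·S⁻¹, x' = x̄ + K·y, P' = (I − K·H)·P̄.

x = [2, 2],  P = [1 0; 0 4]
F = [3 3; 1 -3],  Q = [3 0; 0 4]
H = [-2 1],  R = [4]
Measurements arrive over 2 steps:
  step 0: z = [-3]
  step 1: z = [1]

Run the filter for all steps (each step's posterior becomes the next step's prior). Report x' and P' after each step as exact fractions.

step 0: x' = [401/123, 1199/369], P' = [119/41 542/123; 542/123 3680/369]
step 1: x' = [9223/6381, 23911/6381], P' = [129409/53175 176182/53175; 176182/53175 399136/53175]

step 0: x̄ = F·x = [12, -4]
step 0: P̄ = F·P·Fᵀ + Q = [48 -33; -33 41]
step 0: y = z − H·x̄ = [25]
step 0: S = H·P̄·Hᵀ + R = [369]
step 0: K = P̄·Hᵀ·S⁻¹ = [-43/123; 107/369]
step 0: x' = x̄ + K·y = [401/123, 1199/369]
step 0: P' = (I − K·H)·P̄ = [119/41 542/123; 542/123 3680/369]
step 1: x̄ = F·x = [2402/123, -266/41]
step 1: P̄ = F·P·Fᵀ + Q = [8126/41 -4407/41; -4407/41 2879/41]
step 1: y = z − H·x̄ = [5725/123]
step 1: S = H·P̄·Hᵀ + R = [53175/41]
step 1: K = P̄·Hᵀ·S⁻¹ = [-20659/53175; 11693/53175]
step 1: x' = x̄ + K·y = [9223/6381, 23911/6381]
step 1: P' = (I − K·H)·P̄ = [129409/53175 176182/53175; 176182/53175 399136/53175]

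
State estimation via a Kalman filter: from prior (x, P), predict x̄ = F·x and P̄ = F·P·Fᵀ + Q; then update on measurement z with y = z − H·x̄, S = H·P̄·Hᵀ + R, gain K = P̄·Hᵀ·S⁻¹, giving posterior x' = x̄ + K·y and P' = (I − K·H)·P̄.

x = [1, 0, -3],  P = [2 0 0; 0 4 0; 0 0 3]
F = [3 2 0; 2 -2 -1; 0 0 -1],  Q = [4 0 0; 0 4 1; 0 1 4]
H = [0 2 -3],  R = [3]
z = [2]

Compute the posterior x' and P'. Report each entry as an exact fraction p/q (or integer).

x̄ = F·x = [3, 5, 3]
P̄ = F·P·Fᵀ + Q = [38 -4 0; -4 31 4; 0 4 7]
y = z − H·x̄ = [1]
S = H·P̄·Hᵀ + R = [142]
K = P̄·Hᵀ·S⁻¹ = [-4/71; 25/71; -13/142]
x' = x̄ + K·y = [209/71, 380/71, 413/142]
P' = (I − K·H)·P̄ = [2666/71 -84/71 -52/71; -84/71 951/71 609/71; -52/71 609/71 825/142]

x' = [209/71, 380/71, 413/142]
P' = [2666/71 -84/71 -52/71; -84/71 951/71 609/71; -52/71 609/71 825/142]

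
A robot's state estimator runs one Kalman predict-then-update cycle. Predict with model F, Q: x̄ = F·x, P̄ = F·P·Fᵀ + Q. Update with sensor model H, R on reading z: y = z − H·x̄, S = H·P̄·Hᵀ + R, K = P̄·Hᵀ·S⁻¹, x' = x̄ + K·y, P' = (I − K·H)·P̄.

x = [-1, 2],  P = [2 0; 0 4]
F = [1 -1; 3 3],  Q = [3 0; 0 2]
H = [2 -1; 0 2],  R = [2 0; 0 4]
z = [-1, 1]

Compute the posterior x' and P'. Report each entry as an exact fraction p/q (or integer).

x' = [-468/1051, 401/1051]
P' = [711/1051 462/1051; 462/1051 992/1051]

x̄ = F·x = [-3, 3]
P̄ = F·P·Fᵀ + Q = [9 -6; -6 56]
y = z − H·x̄ = [8, -5]
S = H·P̄·Hᵀ + R = [118 -136; -136 228]
K = P̄·Hᵀ·S⁻¹ = [480/1051 231/1051; -34/1051 496/1051]
x' = x̄ + K·y = [-468/1051, 401/1051]
P' = (I − K·H)·P̄ = [711/1051 462/1051; 462/1051 992/1051]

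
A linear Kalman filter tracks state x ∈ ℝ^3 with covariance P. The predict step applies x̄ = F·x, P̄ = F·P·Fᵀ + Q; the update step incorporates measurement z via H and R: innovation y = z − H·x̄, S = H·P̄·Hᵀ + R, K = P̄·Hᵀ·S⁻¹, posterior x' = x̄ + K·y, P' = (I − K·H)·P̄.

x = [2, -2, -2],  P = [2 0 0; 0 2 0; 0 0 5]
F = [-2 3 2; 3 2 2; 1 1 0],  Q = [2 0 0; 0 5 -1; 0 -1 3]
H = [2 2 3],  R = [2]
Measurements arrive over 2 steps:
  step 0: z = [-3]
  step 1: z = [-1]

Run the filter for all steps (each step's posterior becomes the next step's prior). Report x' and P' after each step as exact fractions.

step 0: x' = [-6424/753, 3395/753, 1247/753], P' = [15980/753 -8938/753 -4600/753; -8938/753 9842/753 -490/753; -4600/753 -490/753 3422/753]
step 1: x' = [11607169/683831, -7278580/683831, -3098507/683831], P' = [82741636/683831 -44211130/683831 -25431524/683831; -44211130/683831 26443262/683831 11805694/683831; -25431524/683831 11805694/683831 9091562/683831]

step 0: x̄ = F·x = [-14, -2, 0]
step 0: P̄ = F·P·Fᵀ + Q = [48 20 2; 20 51 9; 2 9 7]
step 0: y = z − H·x̄ = [29]
step 0: S = H·P̄·Hᵀ + R = [753]
step 0: K = P̄·Hᵀ·S⁻¹ = [142/753; 169/753; 43/753]
step 0: x' = x̄ + K·y = [-6424/753, 3395/753, 1247/753]
step 0: P' = (I − K·H)·P̄ = [15980/753 -8938/753 -4600/753; -8938/753 9842/753 -490/753; -4600/753 -490/753 3422/753]
step 1: x̄ = F·x = [8509/251, -9988/753, -3029/753]
step 1: P̄ = F·P·Fᵀ + Q = [101956/251 -27310/251 -7184/251; -27310/251 34265/753 12001/753; -7184/251 12001/753 10205/753]
step 1: y = z − H·x̄ = [-22744/753]
step 1: S = H·P̄·Hᵀ + R = [683831/753]
step 1: K = P̄·Hᵀ·S⁻¹ = [383220/683831; -59327/683831; 11513/683831]
step 1: x' = x̄ + K·y = [11607169/683831, -7278580/683831, -3098507/683831]
step 1: P' = (I − K·H)·P̄ = [82741636/683831 -44211130/683831 -25431524/683831; -44211130/683831 26443262/683831 11805694/683831; -25431524/683831 11805694/683831 9091562/683831]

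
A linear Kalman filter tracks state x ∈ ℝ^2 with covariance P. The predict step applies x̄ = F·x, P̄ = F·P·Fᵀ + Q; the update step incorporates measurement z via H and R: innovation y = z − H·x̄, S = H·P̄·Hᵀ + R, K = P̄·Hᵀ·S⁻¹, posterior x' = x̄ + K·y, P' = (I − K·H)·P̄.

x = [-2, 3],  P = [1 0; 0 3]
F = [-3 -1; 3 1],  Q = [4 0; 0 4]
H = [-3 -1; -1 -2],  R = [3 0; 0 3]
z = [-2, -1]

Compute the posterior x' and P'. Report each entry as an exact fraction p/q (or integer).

x' = [2259/3169, -67/3169]
P' = [1824/3169 -1788/3169; -1788/3169 3504/3169]

x̄ = F·x = [3, -3]
P̄ = F·P·Fᵀ + Q = [16 -12; -12 16]
y = z − H·x̄ = [4, -4]
S = H·P̄·Hᵀ + R = [91 -4; -4 35]
K = P̄·Hᵀ·S⁻¹ = [-1228/3169 584/3169; 620/3169 -1740/3169]
x' = x̄ + K·y = [2259/3169, -67/3169]
P' = (I − K·H)·P̄ = [1824/3169 -1788/3169; -1788/3169 3504/3169]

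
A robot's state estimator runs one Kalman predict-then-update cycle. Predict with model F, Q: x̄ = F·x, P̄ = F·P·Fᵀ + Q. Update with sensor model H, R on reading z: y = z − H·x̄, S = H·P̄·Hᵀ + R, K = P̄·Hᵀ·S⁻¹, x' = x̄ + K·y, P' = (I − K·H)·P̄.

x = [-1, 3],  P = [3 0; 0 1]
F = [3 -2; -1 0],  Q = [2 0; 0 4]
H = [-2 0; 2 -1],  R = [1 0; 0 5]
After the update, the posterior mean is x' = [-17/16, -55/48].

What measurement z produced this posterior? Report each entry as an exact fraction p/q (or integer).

x̄ = F·x = [-9, 1]
P̄ = F·P·Fᵀ + Q = [33 -9; -9 7]
S = H·P̄·Hᵀ + R = [133 -150; -150 180]
K = P̄·Hᵀ·S⁻¹ = [-7/16 5/96; -17/48 -125/288]
x' − x̄ = [127/16, -103/48] = K·y
y = (KᵀK)⁻¹·Kᵀ·(x' − x̄) = [-16, 18]
z = y + H·x̄ = [-16, 18] + [18, -19] = [2, -1]

z = [2, -1]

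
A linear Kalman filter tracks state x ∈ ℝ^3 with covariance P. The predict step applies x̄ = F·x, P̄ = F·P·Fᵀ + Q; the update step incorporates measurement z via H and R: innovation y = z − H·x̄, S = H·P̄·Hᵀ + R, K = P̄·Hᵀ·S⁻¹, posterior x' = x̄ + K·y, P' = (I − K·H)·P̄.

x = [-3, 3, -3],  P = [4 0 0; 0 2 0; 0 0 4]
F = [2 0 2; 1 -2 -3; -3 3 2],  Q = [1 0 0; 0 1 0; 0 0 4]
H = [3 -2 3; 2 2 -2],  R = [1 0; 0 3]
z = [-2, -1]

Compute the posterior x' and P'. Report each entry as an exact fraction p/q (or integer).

x' = [-164994/194833, 205130/194833, 168280/194833]
P' = [207953/779332 -118969/389666 -158451/389666; -118969/389666 340778/194833 276663/194833; -158451/389666 276663/194833 266199/194833]

x̄ = F·x = [-12, 0, 12]
P̄ = F·P·Fᵀ + Q = [33 -16 -8; -16 49 -48; -8 -48 74]
y = z − H·x̄ = [-2, 47]
S = H·P̄·Hᵀ + R = [1784 -954; -954 947]
K = P̄·Hᵀ·S⁻¹ = [149029/779332 95639/389666; -60041/389666 3087/194833; 15189/389666 -45841/194833]
x' = x̄ + K·y = [-164994/194833, 205130/194833, 168280/194833]
P' = (I − K·H)·P̄ = [207953/779332 -118969/389666 -158451/389666; -118969/389666 340778/194833 276663/194833; -158451/389666 276663/194833 266199/194833]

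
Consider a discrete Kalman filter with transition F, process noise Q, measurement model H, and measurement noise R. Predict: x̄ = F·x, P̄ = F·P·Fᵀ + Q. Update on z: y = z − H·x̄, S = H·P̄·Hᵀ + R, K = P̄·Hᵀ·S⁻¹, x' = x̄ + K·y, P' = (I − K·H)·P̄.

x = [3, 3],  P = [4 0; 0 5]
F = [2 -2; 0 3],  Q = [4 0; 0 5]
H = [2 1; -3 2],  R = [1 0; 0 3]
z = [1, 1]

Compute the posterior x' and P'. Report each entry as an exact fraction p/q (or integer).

x̄ = F·x = [0, 9]
P̄ = F·P·Fᵀ + Q = [40 -30; -30 50]
y = z − H·x̄ = [-8, -17]
S = H·P̄·Hᵀ + R = [91 -170; -170 923]
K = P̄·Hᵀ·S⁻¹ = [15550/55093 -7880/55093; 23070/55093 15590/55093]
x' = x̄ + K·y = [9560/55093, 46247/55093]
P' = (I − K·H)·P̄ = [7820/55093 -90/55093; -90/55093 23250/55093]

x' = [9560/55093, 46247/55093]
P' = [7820/55093 -90/55093; -90/55093 23250/55093]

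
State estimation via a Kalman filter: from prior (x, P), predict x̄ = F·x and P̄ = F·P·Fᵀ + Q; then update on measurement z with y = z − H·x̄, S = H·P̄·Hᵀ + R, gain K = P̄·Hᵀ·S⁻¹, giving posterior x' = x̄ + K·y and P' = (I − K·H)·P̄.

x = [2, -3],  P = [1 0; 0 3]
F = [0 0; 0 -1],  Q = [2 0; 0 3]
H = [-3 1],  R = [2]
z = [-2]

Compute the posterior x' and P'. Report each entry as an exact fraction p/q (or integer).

x̄ = F·x = [0, 3]
P̄ = F·P·Fᵀ + Q = [2 0; 0 6]
y = z − H·x̄ = [-5]
S = H·P̄·Hᵀ + R = [26]
K = P̄·Hᵀ·S⁻¹ = [-3/13; 3/13]
x' = x̄ + K·y = [15/13, 24/13]
P' = (I − K·H)·P̄ = [8/13 18/13; 18/13 60/13]

x' = [15/13, 24/13]
P' = [8/13 18/13; 18/13 60/13]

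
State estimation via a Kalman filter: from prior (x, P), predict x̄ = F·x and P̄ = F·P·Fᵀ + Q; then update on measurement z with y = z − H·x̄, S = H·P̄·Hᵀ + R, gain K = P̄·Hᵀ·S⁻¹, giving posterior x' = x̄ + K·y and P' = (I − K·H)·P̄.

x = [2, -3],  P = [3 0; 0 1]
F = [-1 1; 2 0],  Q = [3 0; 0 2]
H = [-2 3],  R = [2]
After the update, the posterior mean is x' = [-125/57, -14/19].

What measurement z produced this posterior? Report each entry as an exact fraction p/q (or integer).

z = [2]

x̄ = F·x = [-5, 4]
P̄ = F·P·Fᵀ + Q = [7 -6; -6 14]
S = H·P̄·Hᵀ + R = [228]
K = P̄·Hᵀ·S⁻¹ = [-8/57; 9/38]
x' − x̄ = [160/57, -90/19] = K·y
y = (KᵀK)⁻¹·Kᵀ·(x' − x̄) = [-20]
z = y + H·x̄ = [-20] + [22] = [2]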